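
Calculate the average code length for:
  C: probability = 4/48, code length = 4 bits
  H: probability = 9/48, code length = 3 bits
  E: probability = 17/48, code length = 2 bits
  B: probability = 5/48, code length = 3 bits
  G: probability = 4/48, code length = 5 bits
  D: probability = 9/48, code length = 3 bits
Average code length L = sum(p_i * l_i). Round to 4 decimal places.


Weighted contributions p_i * l_i:
  C: (4/48) * 4 = 16/48
  H: (9/48) * 3 = 27/48
  E: (17/48) * 2 = 34/48
  B: (5/48) * 3 = 15/48
  G: (4/48) * 5 = 20/48
  D: (9/48) * 3 = 27/48
Sum = (16 + 27 + 34 + 15 + 20 + 27)/48 = 139/48

L = 139/48 = 2.8958 bits/symbol


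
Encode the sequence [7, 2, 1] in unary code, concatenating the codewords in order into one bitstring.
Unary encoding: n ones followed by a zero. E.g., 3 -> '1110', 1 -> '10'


Encode each number as n ones followed by a terminating 0:
  7 -> 11111110 (8 bits)
  2 -> 110 (3 bits)
  1 -> 10 (2 bits)
Total length = 8 + 3 + 2 = 13 bits.

Unary([7, 2, 1]) = 1111111011010 (13 bits)


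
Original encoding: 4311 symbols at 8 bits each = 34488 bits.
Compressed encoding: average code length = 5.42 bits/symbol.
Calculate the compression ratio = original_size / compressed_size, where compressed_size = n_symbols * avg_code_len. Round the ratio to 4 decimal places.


original_size = n_symbols * orig_bits = 4311 * 8 = 34488 bits
compressed_size = n_symbols * avg_code_len = 4311 * 5.42 = 23365.62 bits
ratio = original_size / compressed_size = 34488 / 23365.62 = 1.476

Compression ratio = 1.476


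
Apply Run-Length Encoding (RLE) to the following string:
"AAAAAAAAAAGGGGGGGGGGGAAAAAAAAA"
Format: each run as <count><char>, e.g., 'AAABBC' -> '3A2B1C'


Scanning runs left to right:
  i=0: run of 'A' x 10 -> '10A'
  i=10: run of 'G' x 11 -> '11G'
  i=21: run of 'A' x 9 -> '9A'

RLE = 10A11G9A


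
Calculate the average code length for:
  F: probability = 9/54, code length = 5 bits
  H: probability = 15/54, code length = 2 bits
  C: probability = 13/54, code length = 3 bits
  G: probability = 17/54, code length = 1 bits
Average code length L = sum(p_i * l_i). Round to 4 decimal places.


Weighted contributions p_i * l_i:
  F: (9/54) * 5 = 45/54
  H: (15/54) * 2 = 30/54
  C: (13/54) * 3 = 39/54
  G: (17/54) * 1 = 17/54
Sum = (45 + 30 + 39 + 17)/54 = 131/54

L = 131/54 = 2.4259 bits/symbol


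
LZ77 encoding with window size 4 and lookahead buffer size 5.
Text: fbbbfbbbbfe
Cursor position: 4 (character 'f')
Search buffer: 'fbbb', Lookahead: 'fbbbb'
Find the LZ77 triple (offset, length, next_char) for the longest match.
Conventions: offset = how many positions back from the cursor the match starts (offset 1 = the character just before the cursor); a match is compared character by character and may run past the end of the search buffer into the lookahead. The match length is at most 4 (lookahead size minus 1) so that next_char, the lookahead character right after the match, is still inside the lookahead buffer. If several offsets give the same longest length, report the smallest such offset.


Try each offset into the search buffer:
  offset=1 (pos 3, char 'b'): match length 0
  offset=2 (pos 2, char 'b'): match length 0
  offset=3 (pos 1, char 'b'): match length 0
  offset=4 (pos 0, char 'f'): match length 4
Longest match has length 4 at offset 4.
next_char = character at position 4 + 4 = 8 -> 'b'

Best match: offset=4, length=4 (matching 'fbbb' starting at position 0)
LZ77 triple: (4, 4, 'b')


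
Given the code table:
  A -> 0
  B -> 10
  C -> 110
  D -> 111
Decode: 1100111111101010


Decoding:
110 -> C
0 -> A
111 -> D
111 -> D
10 -> B
10 -> B
10 -> B


Result: CADDBBB


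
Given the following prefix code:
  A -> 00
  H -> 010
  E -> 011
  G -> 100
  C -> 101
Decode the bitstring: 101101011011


Decoding step by step:
Bits 101 -> C
Bits 101 -> C
Bits 011 -> E
Bits 011 -> E


Decoded message: CCEE


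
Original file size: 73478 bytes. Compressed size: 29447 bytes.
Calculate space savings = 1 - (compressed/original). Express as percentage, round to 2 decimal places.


ratio = compressed/original = 29447/73478 = 0.400759
savings = 1 - ratio = 1 - 0.400759 = 0.599241
as a percentage: 0.599241 * 100 = 59.92%

Space savings = 1 - 29447/73478 = 59.92%


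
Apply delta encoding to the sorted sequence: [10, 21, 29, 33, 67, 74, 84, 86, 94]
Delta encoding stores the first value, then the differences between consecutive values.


First value: 10
Deltas:
  21 - 10 = 11
  29 - 21 = 8
  33 - 29 = 4
  67 - 33 = 34
  74 - 67 = 7
  84 - 74 = 10
  86 - 84 = 2
  94 - 86 = 8


Delta encoded: [10, 11, 8, 4, 34, 7, 10, 2, 8]


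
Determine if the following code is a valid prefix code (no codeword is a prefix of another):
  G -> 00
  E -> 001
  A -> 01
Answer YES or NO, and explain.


Checking each pair (does one codeword prefix another?):
  G='00' vs E='001': prefix -- VIOLATION

NO -- this is NOT a valid prefix code. G (00) is a prefix of E (001).


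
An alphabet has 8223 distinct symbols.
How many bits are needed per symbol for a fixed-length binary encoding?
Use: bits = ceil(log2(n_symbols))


log2(8223) = 13.0054
Bracket: 2^13 = 8192 < 8223 <= 2^14 = 16384
So ceil(log2(8223)) = 14

bits = ceil(log2(8223)) = ceil(13.0054) = 14 bits


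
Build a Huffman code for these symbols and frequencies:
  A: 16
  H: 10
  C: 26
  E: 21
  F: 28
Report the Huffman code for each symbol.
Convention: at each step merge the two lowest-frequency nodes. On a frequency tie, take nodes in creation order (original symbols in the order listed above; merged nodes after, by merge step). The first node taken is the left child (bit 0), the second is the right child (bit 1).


Huffman tree construction:
Step 1: Merge H(10) + A(16) = 26
Step 2: Merge E(21) + C(26) = 47
Step 3: Merge (H+A)(26) + F(28) = 54
Step 4: Merge (E+C)(47) + ((H+A)+F)(54) = 101
Read each symbol's code off the tree from the root (left child = 0, right child = 1).

Codes:
  A: 101 (length 3)
  H: 100 (length 3)
  C: 01 (length 2)
  E: 00 (length 2)
  F: 11 (length 2)
Average code length: 228/101 = 2.2574 bits/symbol


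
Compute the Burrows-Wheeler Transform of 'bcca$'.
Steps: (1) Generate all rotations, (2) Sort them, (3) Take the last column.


Rotations (sorted):
  0: $bcca -> last char: a
  1: a$bcc -> last char: c
  2: bcca$ -> last char: $
  3: ca$bc -> last char: c
  4: cca$b -> last char: b


BWT = ac$cb


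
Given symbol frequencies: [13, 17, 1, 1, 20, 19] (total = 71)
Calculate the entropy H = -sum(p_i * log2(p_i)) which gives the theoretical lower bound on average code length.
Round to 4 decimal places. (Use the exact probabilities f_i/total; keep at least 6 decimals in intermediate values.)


Per-symbol terms -p_i * log2(p_i) with p_i = f_i/71:
  p = 13/71 = 0.183099: log2(p) = -2.449307, -p*log2(p) = 0.448465
  p = 17/71 = 0.239437: log2(p) = -2.062284, -p*log2(p) = 0.493786
  p = 1/71 = 0.014085: log2(p) = -6.149747, -p*log2(p) = 0.086616
  p = 1/71 = 0.014085: log2(p) = -6.149747, -p*log2(p) = 0.086616
  p = 20/71 = 0.281690: log2(p) = -1.827819, -p*log2(p) = 0.514879
  p = 19/71 = 0.267606: log2(p) = -1.901820, -p*log2(p) = 0.508938
H = 0.448465 + 0.493786 + 0.086616 + 0.086616 + 0.514879 + 0.508938 = 2.139300

H = 2.1393 bits/symbol


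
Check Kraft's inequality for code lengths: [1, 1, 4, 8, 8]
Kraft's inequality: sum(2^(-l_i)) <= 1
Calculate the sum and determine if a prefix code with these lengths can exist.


Sum = 2^(-1) + 2^(-1) + 2^(-4) + 2^(-8) + 2^(-8)
    = 0.5 + 0.5 + 0.0625 + 0.00390625 + 0.00390625
    = 274/256 = 1.0703125
Since 1.0703125 > 1, Kraft's inequality is NOT satisfied.
A prefix code with these lengths CANNOT exist.

Kraft sum = 1.0703125. Not satisfied.


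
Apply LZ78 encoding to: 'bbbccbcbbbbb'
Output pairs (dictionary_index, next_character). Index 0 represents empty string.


LZ78 encoding steps:
Dictionary: {0: ''}
Step 1: w='' (idx 0), next='b' -> output (0, 'b'), add 'b' as idx 1
Step 2: w='b' (idx 1), next='b' -> output (1, 'b'), add 'bb' as idx 2
Step 3: w='' (idx 0), next='c' -> output (0, 'c'), add 'c' as idx 3
Step 4: w='c' (idx 3), next='b' -> output (3, 'b'), add 'cb' as idx 4
Step 5: w='cb' (idx 4), next='b' -> output (4, 'b'), add 'cbb' as idx 5
Step 6: w='bb' (idx 2), next='b' -> output (2, 'b'), add 'bbb' as idx 6


Encoded: [(0, 'b'), (1, 'b'), (0, 'c'), (3, 'b'), (4, 'b'), (2, 'b')]


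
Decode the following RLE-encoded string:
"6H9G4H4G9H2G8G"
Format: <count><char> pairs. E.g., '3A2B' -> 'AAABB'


Expanding each <count><char> pair:
  6H -> 'HHHHHH'
  9G -> 'GGGGGGGGG'
  4H -> 'HHHH'
  4G -> 'GGGG'
  9H -> 'HHHHHHHHH'
  2G -> 'GG'
  8G -> 'GGGGGGGG'

Decoded = HHHHHHGGGGGGGGGHHHHGGGGHHHHHHHHHGGGGGGGGGG


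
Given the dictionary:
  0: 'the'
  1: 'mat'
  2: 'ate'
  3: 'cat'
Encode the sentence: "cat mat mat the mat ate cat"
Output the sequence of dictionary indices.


Look up each word in the dictionary:
  'cat' -> 3
  'mat' -> 1
  'mat' -> 1
  'the' -> 0
  'mat' -> 1
  'ate' -> 2
  'cat' -> 3

Encoded: [3, 1, 1, 0, 1, 2, 3]


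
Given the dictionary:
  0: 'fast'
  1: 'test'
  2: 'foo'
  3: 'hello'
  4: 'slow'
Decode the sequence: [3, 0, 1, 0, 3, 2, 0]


Look up each index in the dictionary:
  3 -> 'hello'
  0 -> 'fast'
  1 -> 'test'
  0 -> 'fast'
  3 -> 'hello'
  2 -> 'foo'
  0 -> 'fast'

Decoded: "hello fast test fast hello foo fast"


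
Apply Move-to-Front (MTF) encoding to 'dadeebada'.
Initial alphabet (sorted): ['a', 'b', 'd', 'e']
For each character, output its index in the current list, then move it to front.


MTF encoding:
'd': index 2 in ['a', 'b', 'd', 'e'] -> ['d', 'a', 'b', 'e']
'a': index 1 in ['d', 'a', 'b', 'e'] -> ['a', 'd', 'b', 'e']
'd': index 1 in ['a', 'd', 'b', 'e'] -> ['d', 'a', 'b', 'e']
'e': index 3 in ['d', 'a', 'b', 'e'] -> ['e', 'd', 'a', 'b']
'e': index 0 in ['e', 'd', 'a', 'b'] -> ['e', 'd', 'a', 'b']
'b': index 3 in ['e', 'd', 'a', 'b'] -> ['b', 'e', 'd', 'a']
'a': index 3 in ['b', 'e', 'd', 'a'] -> ['a', 'b', 'e', 'd']
'd': index 3 in ['a', 'b', 'e', 'd'] -> ['d', 'a', 'b', 'e']
'a': index 1 in ['d', 'a', 'b', 'e'] -> ['a', 'd', 'b', 'e']


Output: [2, 1, 1, 3, 0, 3, 3, 3, 1]


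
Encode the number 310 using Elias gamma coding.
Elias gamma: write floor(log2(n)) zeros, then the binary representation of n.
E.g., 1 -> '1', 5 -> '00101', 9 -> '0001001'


num_bits = floor(log2(310)) + 1 = 9
leading_zeros = num_bits - 1 = 8
binary(310) = 100110110

Elias gamma(310) = '00000000' + '100110110' = 00000000100110110 (17 bits)


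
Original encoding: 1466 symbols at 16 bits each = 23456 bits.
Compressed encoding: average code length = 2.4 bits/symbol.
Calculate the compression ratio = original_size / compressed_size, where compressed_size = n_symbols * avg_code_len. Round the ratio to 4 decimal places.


original_size = n_symbols * orig_bits = 1466 * 16 = 23456 bits
compressed_size = n_symbols * avg_code_len = 1466 * 2.4 = 3518.4 bits
ratio = original_size / compressed_size = 23456 / 3518.4 = 6.6667

Compression ratio = 6.6667


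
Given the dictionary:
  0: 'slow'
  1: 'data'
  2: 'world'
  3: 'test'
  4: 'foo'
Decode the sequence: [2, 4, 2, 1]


Look up each index in the dictionary:
  2 -> 'world'
  4 -> 'foo'
  2 -> 'world'
  1 -> 'data'

Decoded: "world foo world data"


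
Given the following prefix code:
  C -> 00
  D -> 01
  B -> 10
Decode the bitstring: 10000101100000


Decoding step by step:
Bits 10 -> B
Bits 00 -> C
Bits 01 -> D
Bits 01 -> D
Bits 10 -> B
Bits 00 -> C
Bits 00 -> C


Decoded message: BCDDBCC


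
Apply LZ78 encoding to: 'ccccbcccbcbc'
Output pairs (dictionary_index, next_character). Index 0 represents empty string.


LZ78 encoding steps:
Dictionary: {0: ''}
Step 1: w='' (idx 0), next='c' -> output (0, 'c'), add 'c' as idx 1
Step 2: w='c' (idx 1), next='c' -> output (1, 'c'), add 'cc' as idx 2
Step 3: w='c' (idx 1), next='b' -> output (1, 'b'), add 'cb' as idx 3
Step 4: w='cc' (idx 2), next='c' -> output (2, 'c'), add 'ccc' as idx 4
Step 5: w='' (idx 0), next='b' -> output (0, 'b'), add 'b' as idx 5
Step 6: w='cb' (idx 3), next='c' -> output (3, 'c'), add 'cbc' as idx 6


Encoded: [(0, 'c'), (1, 'c'), (1, 'b'), (2, 'c'), (0, 'b'), (3, 'c')]


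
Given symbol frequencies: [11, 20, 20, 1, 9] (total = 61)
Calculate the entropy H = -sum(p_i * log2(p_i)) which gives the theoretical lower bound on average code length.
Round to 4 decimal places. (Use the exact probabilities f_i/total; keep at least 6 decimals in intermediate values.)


Per-symbol terms -p_i * log2(p_i) with p_i = f_i/61:
  p = 11/61 = 0.180328: log2(p) = -2.471306, -p*log2(p) = 0.445645
  p = 20/61 = 0.327869: log2(p) = -1.608809, -p*log2(p) = 0.527478
  p = 20/61 = 0.327869: log2(p) = -1.608809, -p*log2(p) = 0.527478
  p = 1/61 = 0.016393: log2(p) = -5.930737, -p*log2(p) = 0.097225
  p = 9/61 = 0.147541: log2(p) = -2.760812, -p*log2(p) = 0.407333
H = 0.445645 + 0.527478 + 0.527478 + 0.097225 + 0.407333 = 2.005159

H = 2.0052 bits/symbol


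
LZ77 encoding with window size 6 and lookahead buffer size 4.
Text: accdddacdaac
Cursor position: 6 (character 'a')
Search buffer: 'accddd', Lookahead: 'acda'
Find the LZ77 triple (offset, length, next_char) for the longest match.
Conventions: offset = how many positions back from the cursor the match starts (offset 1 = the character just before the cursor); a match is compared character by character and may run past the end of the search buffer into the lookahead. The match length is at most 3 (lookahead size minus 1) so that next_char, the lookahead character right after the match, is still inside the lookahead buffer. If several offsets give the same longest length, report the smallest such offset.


Try each offset into the search buffer:
  offset=1 (pos 5, char 'd'): match length 0
  offset=2 (pos 4, char 'd'): match length 0
  offset=3 (pos 3, char 'd'): match length 0
  offset=4 (pos 2, char 'c'): match length 0
  offset=5 (pos 1, char 'c'): match length 0
  offset=6 (pos 0, char 'a'): match length 2
Longest match has length 2 at offset 6.
next_char = character at position 6 + 2 = 8 -> 'd'

Best match: offset=6, length=2 (matching 'ac' starting at position 0)
LZ77 triple: (6, 2, 'd')


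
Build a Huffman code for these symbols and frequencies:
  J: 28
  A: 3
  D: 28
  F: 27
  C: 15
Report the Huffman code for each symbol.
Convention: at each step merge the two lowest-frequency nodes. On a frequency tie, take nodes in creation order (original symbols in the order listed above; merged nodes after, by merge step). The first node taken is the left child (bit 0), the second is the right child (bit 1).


Huffman tree construction:
Step 1: Merge A(3) + C(15) = 18
Step 2: Merge (A+C)(18) + F(27) = 45
Step 3: Merge J(28) + D(28) = 56
Step 4: Merge ((A+C)+F)(45) + (J+D)(56) = 101
Read each symbol's code off the tree from the root (left child = 0, right child = 1).

Codes:
  J: 10 (length 2)
  A: 000 (length 3)
  D: 11 (length 2)
  F: 01 (length 2)
  C: 001 (length 3)
Average code length: 220/101 = 2.1782 bits/symbol


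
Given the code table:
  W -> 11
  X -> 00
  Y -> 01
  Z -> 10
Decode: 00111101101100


Decoding:
00 -> X
11 -> W
11 -> W
01 -> Y
10 -> Z
11 -> W
00 -> X


Result: XWWYZWX


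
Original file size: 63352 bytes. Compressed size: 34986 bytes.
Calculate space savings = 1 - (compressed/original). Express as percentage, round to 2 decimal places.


ratio = compressed/original = 34986/63352 = 0.552248
savings = 1 - ratio = 1 - 0.552248 = 0.447752
as a percentage: 0.447752 * 100 = 44.78%

Space savings = 1 - 34986/63352 = 44.78%


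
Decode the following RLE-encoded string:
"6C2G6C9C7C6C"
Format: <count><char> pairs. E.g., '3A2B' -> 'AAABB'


Expanding each <count><char> pair:
  6C -> 'CCCCCC'
  2G -> 'GG'
  6C -> 'CCCCCC'
  9C -> 'CCCCCCCCC'
  7C -> 'CCCCCCC'
  6C -> 'CCCCCC'

Decoded = CCCCCCGGCCCCCCCCCCCCCCCCCCCCCCCCCCCC


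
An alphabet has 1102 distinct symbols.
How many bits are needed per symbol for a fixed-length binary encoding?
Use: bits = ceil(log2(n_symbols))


log2(1102) = 10.1059
Bracket: 2^10 = 1024 < 1102 <= 2^11 = 2048
So ceil(log2(1102)) = 11

bits = ceil(log2(1102)) = ceil(10.1059) = 11 bits


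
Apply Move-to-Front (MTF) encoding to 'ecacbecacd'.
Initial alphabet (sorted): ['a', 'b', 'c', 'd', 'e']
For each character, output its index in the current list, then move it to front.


MTF encoding:
'e': index 4 in ['a', 'b', 'c', 'd', 'e'] -> ['e', 'a', 'b', 'c', 'd']
'c': index 3 in ['e', 'a', 'b', 'c', 'd'] -> ['c', 'e', 'a', 'b', 'd']
'a': index 2 in ['c', 'e', 'a', 'b', 'd'] -> ['a', 'c', 'e', 'b', 'd']
'c': index 1 in ['a', 'c', 'e', 'b', 'd'] -> ['c', 'a', 'e', 'b', 'd']
'b': index 3 in ['c', 'a', 'e', 'b', 'd'] -> ['b', 'c', 'a', 'e', 'd']
'e': index 3 in ['b', 'c', 'a', 'e', 'd'] -> ['e', 'b', 'c', 'a', 'd']
'c': index 2 in ['e', 'b', 'c', 'a', 'd'] -> ['c', 'e', 'b', 'a', 'd']
'a': index 3 in ['c', 'e', 'b', 'a', 'd'] -> ['a', 'c', 'e', 'b', 'd']
'c': index 1 in ['a', 'c', 'e', 'b', 'd'] -> ['c', 'a', 'e', 'b', 'd']
'd': index 4 in ['c', 'a', 'e', 'b', 'd'] -> ['d', 'c', 'a', 'e', 'b']


Output: [4, 3, 2, 1, 3, 3, 2, 3, 1, 4]


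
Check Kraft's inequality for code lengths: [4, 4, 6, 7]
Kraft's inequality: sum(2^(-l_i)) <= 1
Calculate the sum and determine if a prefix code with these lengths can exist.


Sum = 2^(-4) + 2^(-4) + 2^(-6) + 2^(-7)
    = 0.0625 + 0.0625 + 0.015625 + 0.0078125
    = 19/128 = 0.1484375
Since 0.1484375 <= 1, Kraft's inequality IS satisfied.
A prefix code with these lengths CAN exist.

Kraft sum = 0.1484375. Satisfied.


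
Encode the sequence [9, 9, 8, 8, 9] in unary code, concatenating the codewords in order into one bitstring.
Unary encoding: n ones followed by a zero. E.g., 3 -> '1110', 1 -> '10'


Encode each number as n ones followed by a terminating 0:
  9 -> 1111111110 (10 bits)
  9 -> 1111111110 (10 bits)
  8 -> 111111110 (9 bits)
  8 -> 111111110 (9 bits)
  9 -> 1111111110 (10 bits)
Total length = 10 + 10 + 9 + 9 + 10 = 48 bits.

Unary([9, 9, 8, 8, 9]) = 111111111011111111101111111101111111101111111110 (48 bits)


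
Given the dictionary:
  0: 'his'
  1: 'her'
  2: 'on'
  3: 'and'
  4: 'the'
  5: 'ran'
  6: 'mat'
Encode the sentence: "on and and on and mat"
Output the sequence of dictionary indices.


Look up each word in the dictionary:
  'on' -> 2
  'and' -> 3
  'and' -> 3
  'on' -> 2
  'and' -> 3
  'mat' -> 6

Encoded: [2, 3, 3, 2, 3, 6]


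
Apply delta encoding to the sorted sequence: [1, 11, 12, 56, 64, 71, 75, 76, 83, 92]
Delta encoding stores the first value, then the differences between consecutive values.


First value: 1
Deltas:
  11 - 1 = 10
  12 - 11 = 1
  56 - 12 = 44
  64 - 56 = 8
  71 - 64 = 7
  75 - 71 = 4
  76 - 75 = 1
  83 - 76 = 7
  92 - 83 = 9


Delta encoded: [1, 10, 1, 44, 8, 7, 4, 1, 7, 9]


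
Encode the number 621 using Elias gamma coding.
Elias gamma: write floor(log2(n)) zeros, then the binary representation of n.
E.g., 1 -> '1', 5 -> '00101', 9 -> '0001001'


num_bits = floor(log2(621)) + 1 = 10
leading_zeros = num_bits - 1 = 9
binary(621) = 1001101101

Elias gamma(621) = '000000000' + '1001101101' = 0000000001001101101 (19 bits)


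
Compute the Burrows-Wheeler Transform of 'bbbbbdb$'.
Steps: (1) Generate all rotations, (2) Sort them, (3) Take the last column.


Rotations (sorted):
  0: $bbbbbdb -> last char: b
  1: b$bbbbbd -> last char: d
  2: bbbbbdb$ -> last char: $
  3: bbbbdb$b -> last char: b
  4: bbbdb$bb -> last char: b
  5: bbdb$bbb -> last char: b
  6: bdb$bbbb -> last char: b
  7: db$bbbbb -> last char: b


BWT = bd$bbbbb


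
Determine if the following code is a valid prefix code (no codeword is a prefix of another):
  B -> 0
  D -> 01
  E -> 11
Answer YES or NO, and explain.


Checking each pair (does one codeword prefix another?):
  B='0' vs D='01': prefix -- VIOLATION

NO -- this is NOT a valid prefix code. B (0) is a prefix of D (01).


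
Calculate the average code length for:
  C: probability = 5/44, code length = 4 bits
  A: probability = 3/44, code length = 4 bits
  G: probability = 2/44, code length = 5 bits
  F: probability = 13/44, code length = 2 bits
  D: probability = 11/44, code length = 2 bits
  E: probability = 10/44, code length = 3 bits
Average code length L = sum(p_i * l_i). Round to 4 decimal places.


Weighted contributions p_i * l_i:
  C: (5/44) * 4 = 20/44
  A: (3/44) * 4 = 12/44
  G: (2/44) * 5 = 10/44
  F: (13/44) * 2 = 26/44
  D: (11/44) * 2 = 22/44
  E: (10/44) * 3 = 30/44
Sum = (20 + 12 + 10 + 26 + 22 + 30)/44 = 120/44

L = 120/44 = 2.7273 bits/symbol


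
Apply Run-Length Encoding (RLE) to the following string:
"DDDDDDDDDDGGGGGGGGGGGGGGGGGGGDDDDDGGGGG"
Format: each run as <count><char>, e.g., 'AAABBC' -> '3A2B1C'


Scanning runs left to right:
  i=0: run of 'D' x 10 -> '10D'
  i=10: run of 'G' x 19 -> '19G'
  i=29: run of 'D' x 5 -> '5D'
  i=34: run of 'G' x 5 -> '5G'

RLE = 10D19G5D5G


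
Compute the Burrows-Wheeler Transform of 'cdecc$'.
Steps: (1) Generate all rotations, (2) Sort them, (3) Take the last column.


Rotations (sorted):
  0: $cdecc -> last char: c
  1: c$cdec -> last char: c
  2: cc$cde -> last char: e
  3: cdecc$ -> last char: $
  4: decc$c -> last char: c
  5: ecc$cd -> last char: d


BWT = cce$cd


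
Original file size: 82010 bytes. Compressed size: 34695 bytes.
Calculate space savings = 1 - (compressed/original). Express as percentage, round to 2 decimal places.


ratio = compressed/original = 34695/82010 = 0.423058
savings = 1 - ratio = 1 - 0.423058 = 0.576942
as a percentage: 0.576942 * 100 = 57.69%

Space savings = 1 - 34695/82010 = 57.69%


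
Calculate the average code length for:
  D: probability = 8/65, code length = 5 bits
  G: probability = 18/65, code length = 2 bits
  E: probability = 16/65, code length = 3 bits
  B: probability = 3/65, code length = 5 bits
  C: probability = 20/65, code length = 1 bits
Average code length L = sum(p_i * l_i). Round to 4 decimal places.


Weighted contributions p_i * l_i:
  D: (8/65) * 5 = 40/65
  G: (18/65) * 2 = 36/65
  E: (16/65) * 3 = 48/65
  B: (3/65) * 5 = 15/65
  C: (20/65) * 1 = 20/65
Sum = (40 + 36 + 48 + 15 + 20)/65 = 159/65

L = 159/65 = 2.4462 bits/symbol


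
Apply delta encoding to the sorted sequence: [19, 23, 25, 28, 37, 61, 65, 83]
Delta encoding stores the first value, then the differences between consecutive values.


First value: 19
Deltas:
  23 - 19 = 4
  25 - 23 = 2
  28 - 25 = 3
  37 - 28 = 9
  61 - 37 = 24
  65 - 61 = 4
  83 - 65 = 18


Delta encoded: [19, 4, 2, 3, 9, 24, 4, 18]


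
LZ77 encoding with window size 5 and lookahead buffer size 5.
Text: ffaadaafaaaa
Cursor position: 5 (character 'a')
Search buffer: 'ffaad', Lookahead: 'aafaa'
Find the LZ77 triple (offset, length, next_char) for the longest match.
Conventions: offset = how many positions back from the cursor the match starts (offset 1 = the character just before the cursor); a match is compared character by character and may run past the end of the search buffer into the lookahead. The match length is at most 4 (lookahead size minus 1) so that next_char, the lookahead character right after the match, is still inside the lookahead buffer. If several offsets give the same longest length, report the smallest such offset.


Try each offset into the search buffer:
  offset=1 (pos 4, char 'd'): match length 0
  offset=2 (pos 3, char 'a'): match length 1
  offset=3 (pos 2, char 'a'): match length 2
  offset=4 (pos 1, char 'f'): match length 0
  offset=5 (pos 0, char 'f'): match length 0
Longest match has length 2 at offset 3.
next_char = character at position 5 + 2 = 7 -> 'f'

Best match: offset=3, length=2 (matching 'aa' starting at position 2)
LZ77 triple: (3, 2, 'f')


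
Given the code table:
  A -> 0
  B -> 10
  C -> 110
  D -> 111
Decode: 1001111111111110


Decoding:
10 -> B
0 -> A
111 -> D
111 -> D
111 -> D
111 -> D
0 -> A


Result: BADDDDA


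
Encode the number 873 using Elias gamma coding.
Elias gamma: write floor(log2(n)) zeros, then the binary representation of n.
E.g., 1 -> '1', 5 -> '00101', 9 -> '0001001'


num_bits = floor(log2(873)) + 1 = 10
leading_zeros = num_bits - 1 = 9
binary(873) = 1101101001

Elias gamma(873) = '000000000' + '1101101001' = 0000000001101101001 (19 bits)


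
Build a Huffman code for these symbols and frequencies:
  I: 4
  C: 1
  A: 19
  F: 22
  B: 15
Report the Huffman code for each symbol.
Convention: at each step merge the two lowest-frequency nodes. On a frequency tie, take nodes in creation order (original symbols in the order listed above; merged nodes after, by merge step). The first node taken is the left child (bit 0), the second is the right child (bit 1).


Huffman tree construction:
Step 1: Merge C(1) + I(4) = 5
Step 2: Merge (C+I)(5) + B(15) = 20
Step 3: Merge A(19) + ((C+I)+B)(20) = 39
Step 4: Merge F(22) + (A+((C+I)+B))(39) = 61
Read each symbol's code off the tree from the root (left child = 0, right child = 1).

Codes:
  I: 1101 (length 4)
  C: 1100 (length 4)
  A: 10 (length 2)
  F: 0 (length 1)
  B: 111 (length 3)
Average code length: 125/61 = 2.0492 bits/symbol


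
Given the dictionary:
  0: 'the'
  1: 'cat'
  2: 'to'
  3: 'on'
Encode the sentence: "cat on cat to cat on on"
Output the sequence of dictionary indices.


Look up each word in the dictionary:
  'cat' -> 1
  'on' -> 3
  'cat' -> 1
  'to' -> 2
  'cat' -> 1
  'on' -> 3
  'on' -> 3

Encoded: [1, 3, 1, 2, 1, 3, 3]


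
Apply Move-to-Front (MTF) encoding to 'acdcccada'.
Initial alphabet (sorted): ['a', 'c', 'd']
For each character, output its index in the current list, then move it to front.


MTF encoding:
'a': index 0 in ['a', 'c', 'd'] -> ['a', 'c', 'd']
'c': index 1 in ['a', 'c', 'd'] -> ['c', 'a', 'd']
'd': index 2 in ['c', 'a', 'd'] -> ['d', 'c', 'a']
'c': index 1 in ['d', 'c', 'a'] -> ['c', 'd', 'a']
'c': index 0 in ['c', 'd', 'a'] -> ['c', 'd', 'a']
'c': index 0 in ['c', 'd', 'a'] -> ['c', 'd', 'a']
'a': index 2 in ['c', 'd', 'a'] -> ['a', 'c', 'd']
'd': index 2 in ['a', 'c', 'd'] -> ['d', 'a', 'c']
'a': index 1 in ['d', 'a', 'c'] -> ['a', 'd', 'c']


Output: [0, 1, 2, 1, 0, 0, 2, 2, 1]


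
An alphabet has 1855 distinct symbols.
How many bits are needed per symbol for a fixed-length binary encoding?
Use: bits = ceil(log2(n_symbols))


log2(1855) = 10.8572
Bracket: 2^10 = 1024 < 1855 <= 2^11 = 2048
So ceil(log2(1855)) = 11

bits = ceil(log2(1855)) = ceil(10.8572) = 11 bits


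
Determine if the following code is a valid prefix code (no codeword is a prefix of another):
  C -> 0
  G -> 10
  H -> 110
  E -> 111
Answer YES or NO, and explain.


Checking each pair (does one codeword prefix another?):
  C='0' vs G='10': no prefix
  C='0' vs H='110': no prefix
  C='0' vs E='111': no prefix
  G='10' vs C='0': no prefix
  G='10' vs H='110': no prefix
  G='10' vs E='111': no prefix
  H='110' vs C='0': no prefix
  H='110' vs G='10': no prefix
  H='110' vs E='111': no prefix
  E='111' vs C='0': no prefix
  E='111' vs G='10': no prefix
  E='111' vs H='110': no prefix
No violation found over all pairs.

YES -- this is a valid prefix code. No codeword is a prefix of any other codeword.


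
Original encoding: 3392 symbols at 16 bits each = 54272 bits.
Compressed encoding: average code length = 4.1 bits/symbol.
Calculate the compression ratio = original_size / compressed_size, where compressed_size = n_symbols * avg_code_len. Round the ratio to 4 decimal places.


original_size = n_symbols * orig_bits = 3392 * 16 = 54272 bits
compressed_size = n_symbols * avg_code_len = 3392 * 4.1 = 13907.2 bits
ratio = original_size / compressed_size = 54272 / 13907.2 = 3.9024

Compression ratio = 3.9024


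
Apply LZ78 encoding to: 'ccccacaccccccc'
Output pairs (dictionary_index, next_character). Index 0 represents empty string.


LZ78 encoding steps:
Dictionary: {0: ''}
Step 1: w='' (idx 0), next='c' -> output (0, 'c'), add 'c' as idx 1
Step 2: w='c' (idx 1), next='c' -> output (1, 'c'), add 'cc' as idx 2
Step 3: w='c' (idx 1), next='a' -> output (1, 'a'), add 'ca' as idx 3
Step 4: w='ca' (idx 3), next='c' -> output (3, 'c'), add 'cac' as idx 4
Step 5: w='cc' (idx 2), next='c' -> output (2, 'c'), add 'ccc' as idx 5
Step 6: w='ccc' (idx 5), end of input -> output (5, '')


Encoded: [(0, 'c'), (1, 'c'), (1, 'a'), (3, 'c'), (2, 'c'), (5, '')]


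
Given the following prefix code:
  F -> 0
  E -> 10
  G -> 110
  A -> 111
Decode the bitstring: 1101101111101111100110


Decoding step by step:
Bits 110 -> G
Bits 110 -> G
Bits 111 -> A
Bits 110 -> G
Bits 111 -> A
Bits 110 -> G
Bits 0 -> F
Bits 110 -> G


Decoded message: GGAGAGFG


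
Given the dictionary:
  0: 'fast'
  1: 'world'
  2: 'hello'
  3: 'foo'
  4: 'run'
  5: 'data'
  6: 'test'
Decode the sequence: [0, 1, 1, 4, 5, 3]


Look up each index in the dictionary:
  0 -> 'fast'
  1 -> 'world'
  1 -> 'world'
  4 -> 'run'
  5 -> 'data'
  3 -> 'foo'

Decoded: "fast world world run data foo"


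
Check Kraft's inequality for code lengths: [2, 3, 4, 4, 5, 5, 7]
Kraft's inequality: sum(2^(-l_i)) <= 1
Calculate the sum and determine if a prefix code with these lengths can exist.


Sum = 2^(-2) + 2^(-3) + 2^(-4) + 2^(-4) + 2^(-5) + 2^(-5) + 2^(-7)
    = 0.25 + 0.125 + 0.0625 + 0.0625 + 0.03125 + 0.03125 + 0.0078125
    = 73/128 = 0.5703125
Since 0.5703125 <= 1, Kraft's inequality IS satisfied.
A prefix code with these lengths CAN exist.

Kraft sum = 0.5703125. Satisfied.


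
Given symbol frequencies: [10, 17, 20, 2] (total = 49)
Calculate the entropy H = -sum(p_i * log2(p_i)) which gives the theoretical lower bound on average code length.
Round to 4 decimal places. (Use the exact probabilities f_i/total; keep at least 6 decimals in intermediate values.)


Per-symbol terms -p_i * log2(p_i) with p_i = f_i/49:
  p = 10/49 = 0.204082: log2(p) = -2.292782, -p*log2(p) = 0.467915
  p = 17/49 = 0.346939: log2(p) = -1.527247, -p*log2(p) = 0.529861
  p = 20/49 = 0.408163: log2(p) = -1.292782, -p*log2(p) = 0.527666
  p = 2/49 = 0.040816: log2(p) = -4.614710, -p*log2(p) = 0.188356
H = 0.467915 + 0.529861 + 0.527666 + 0.188356 = 1.713798

H = 1.7138 bits/symbol


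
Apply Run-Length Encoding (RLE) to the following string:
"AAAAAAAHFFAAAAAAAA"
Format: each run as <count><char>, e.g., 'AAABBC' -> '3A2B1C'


Scanning runs left to right:
  i=0: run of 'A' x 7 -> '7A'
  i=7: run of 'H' x 1 -> '1H'
  i=8: run of 'F' x 2 -> '2F'
  i=10: run of 'A' x 8 -> '8A'

RLE = 7A1H2F8A


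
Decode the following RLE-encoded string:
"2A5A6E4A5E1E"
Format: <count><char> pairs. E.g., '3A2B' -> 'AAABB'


Expanding each <count><char> pair:
  2A -> 'AA'
  5A -> 'AAAAA'
  6E -> 'EEEEEE'
  4A -> 'AAAA'
  5E -> 'EEEEE'
  1E -> 'E'

Decoded = AAAAAAAEEEEEEAAAAEEEEEE


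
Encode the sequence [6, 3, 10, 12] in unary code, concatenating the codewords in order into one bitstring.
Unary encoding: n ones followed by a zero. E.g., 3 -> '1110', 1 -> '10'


Encode each number as n ones followed by a terminating 0:
  6 -> 1111110 (7 bits)
  3 -> 1110 (4 bits)
  10 -> 11111111110 (11 bits)
  12 -> 1111111111110 (13 bits)
Total length = 7 + 4 + 11 + 13 = 35 bits.

Unary([6, 3, 10, 12]) = 11111101110111111111101111111111110 (35 bits)


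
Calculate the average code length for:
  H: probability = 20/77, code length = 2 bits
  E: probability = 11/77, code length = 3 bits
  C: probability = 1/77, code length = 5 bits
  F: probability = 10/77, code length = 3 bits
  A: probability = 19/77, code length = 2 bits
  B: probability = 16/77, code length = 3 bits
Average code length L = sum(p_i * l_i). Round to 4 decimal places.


Weighted contributions p_i * l_i:
  H: (20/77) * 2 = 40/77
  E: (11/77) * 3 = 33/77
  C: (1/77) * 5 = 5/77
  F: (10/77) * 3 = 30/77
  A: (19/77) * 2 = 38/77
  B: (16/77) * 3 = 48/77
Sum = (40 + 33 + 5 + 30 + 38 + 48)/77 = 194/77

L = 194/77 = 2.5195 bits/symbol


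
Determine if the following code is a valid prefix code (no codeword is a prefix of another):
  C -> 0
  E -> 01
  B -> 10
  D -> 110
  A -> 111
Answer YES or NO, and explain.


Checking each pair (does one codeword prefix another?):
  C='0' vs E='01': prefix -- VIOLATION

NO -- this is NOT a valid prefix code. C (0) is a prefix of E (01).


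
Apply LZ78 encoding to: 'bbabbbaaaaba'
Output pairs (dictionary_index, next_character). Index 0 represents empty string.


LZ78 encoding steps:
Dictionary: {0: ''}
Step 1: w='' (idx 0), next='b' -> output (0, 'b'), add 'b' as idx 1
Step 2: w='b' (idx 1), next='a' -> output (1, 'a'), add 'ba' as idx 2
Step 3: w='b' (idx 1), next='b' -> output (1, 'b'), add 'bb' as idx 3
Step 4: w='ba' (idx 2), next='a' -> output (2, 'a'), add 'baa' as idx 4
Step 5: w='' (idx 0), next='a' -> output (0, 'a'), add 'a' as idx 5
Step 6: w='a' (idx 5), next='b' -> output (5, 'b'), add 'ab' as idx 6
Step 7: w='a' (idx 5), end of input -> output (5, '')


Encoded: [(0, 'b'), (1, 'a'), (1, 'b'), (2, 'a'), (0, 'a'), (5, 'b'), (5, '')]


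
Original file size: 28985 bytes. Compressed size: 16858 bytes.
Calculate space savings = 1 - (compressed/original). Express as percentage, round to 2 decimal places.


ratio = compressed/original = 16858/28985 = 0.581611
savings = 1 - ratio = 1 - 0.581611 = 0.418389
as a percentage: 0.418389 * 100 = 41.84%

Space savings = 1 - 16858/28985 = 41.84%


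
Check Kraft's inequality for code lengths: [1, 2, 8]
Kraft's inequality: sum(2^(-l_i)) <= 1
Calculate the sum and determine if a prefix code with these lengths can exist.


Sum = 2^(-1) + 2^(-2) + 2^(-8)
    = 0.5 + 0.25 + 0.00390625
    = 193/256 = 0.75390625
Since 0.75390625 <= 1, Kraft's inequality IS satisfied.
A prefix code with these lengths CAN exist.

Kraft sum = 0.75390625. Satisfied.


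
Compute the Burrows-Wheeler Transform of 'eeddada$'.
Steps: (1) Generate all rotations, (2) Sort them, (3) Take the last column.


Rotations (sorted):
  0: $eeddada -> last char: a
  1: a$eeddad -> last char: d
  2: ada$eedd -> last char: d
  3: da$eedda -> last char: a
  4: dada$eed -> last char: d
  5: ddada$ee -> last char: e
  6: eddada$e -> last char: e
  7: eeddada$ -> last char: $


BWT = addadee$


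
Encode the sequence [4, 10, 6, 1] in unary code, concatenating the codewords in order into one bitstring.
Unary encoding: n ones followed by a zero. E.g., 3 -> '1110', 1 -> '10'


Encode each number as n ones followed by a terminating 0:
  4 -> 11110 (5 bits)
  10 -> 11111111110 (11 bits)
  6 -> 1111110 (7 bits)
  1 -> 10 (2 bits)
Total length = 5 + 11 + 7 + 2 = 25 bits.

Unary([4, 10, 6, 1]) = 1111011111111110111111010 (25 bits)


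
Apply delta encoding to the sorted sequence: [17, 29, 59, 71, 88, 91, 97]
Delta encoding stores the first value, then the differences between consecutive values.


First value: 17
Deltas:
  29 - 17 = 12
  59 - 29 = 30
  71 - 59 = 12
  88 - 71 = 17
  91 - 88 = 3
  97 - 91 = 6


Delta encoded: [17, 12, 30, 12, 17, 3, 6]


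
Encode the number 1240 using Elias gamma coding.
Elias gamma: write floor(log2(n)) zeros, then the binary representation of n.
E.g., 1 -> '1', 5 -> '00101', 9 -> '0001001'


num_bits = floor(log2(1240)) + 1 = 11
leading_zeros = num_bits - 1 = 10
binary(1240) = 10011011000

Elias gamma(1240) = '0000000000' + '10011011000' = 000000000010011011000 (21 bits)


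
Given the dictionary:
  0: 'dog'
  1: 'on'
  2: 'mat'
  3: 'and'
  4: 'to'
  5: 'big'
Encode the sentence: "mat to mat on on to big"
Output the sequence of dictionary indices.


Look up each word in the dictionary:
  'mat' -> 2
  'to' -> 4
  'mat' -> 2
  'on' -> 1
  'on' -> 1
  'to' -> 4
  'big' -> 5

Encoded: [2, 4, 2, 1, 1, 4, 5]


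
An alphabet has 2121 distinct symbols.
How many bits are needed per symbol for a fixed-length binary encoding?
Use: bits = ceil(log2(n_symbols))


log2(2121) = 11.0505
Bracket: 2^11 = 2048 < 2121 <= 2^12 = 4096
So ceil(log2(2121)) = 12

bits = ceil(log2(2121)) = ceil(11.0505) = 12 bits


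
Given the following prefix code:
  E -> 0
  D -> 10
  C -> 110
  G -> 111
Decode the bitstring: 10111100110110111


Decoding step by step:
Bits 10 -> D
Bits 111 -> G
Bits 10 -> D
Bits 0 -> E
Bits 110 -> C
Bits 110 -> C
Bits 111 -> G


Decoded message: DGDECCG


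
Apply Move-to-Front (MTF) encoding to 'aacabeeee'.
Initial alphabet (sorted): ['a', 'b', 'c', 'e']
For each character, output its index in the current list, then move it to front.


MTF encoding:
'a': index 0 in ['a', 'b', 'c', 'e'] -> ['a', 'b', 'c', 'e']
'a': index 0 in ['a', 'b', 'c', 'e'] -> ['a', 'b', 'c', 'e']
'c': index 2 in ['a', 'b', 'c', 'e'] -> ['c', 'a', 'b', 'e']
'a': index 1 in ['c', 'a', 'b', 'e'] -> ['a', 'c', 'b', 'e']
'b': index 2 in ['a', 'c', 'b', 'e'] -> ['b', 'a', 'c', 'e']
'e': index 3 in ['b', 'a', 'c', 'e'] -> ['e', 'b', 'a', 'c']
'e': index 0 in ['e', 'b', 'a', 'c'] -> ['e', 'b', 'a', 'c']
'e': index 0 in ['e', 'b', 'a', 'c'] -> ['e', 'b', 'a', 'c']
'e': index 0 in ['e', 'b', 'a', 'c'] -> ['e', 'b', 'a', 'c']


Output: [0, 0, 2, 1, 2, 3, 0, 0, 0]


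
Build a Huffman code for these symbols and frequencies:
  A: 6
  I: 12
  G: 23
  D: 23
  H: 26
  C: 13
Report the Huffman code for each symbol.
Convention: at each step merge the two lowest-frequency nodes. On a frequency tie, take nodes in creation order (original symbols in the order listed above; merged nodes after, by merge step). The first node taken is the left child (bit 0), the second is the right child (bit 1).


Huffman tree construction:
Step 1: Merge A(6) + I(12) = 18
Step 2: Merge C(13) + (A+I)(18) = 31
Step 3: Merge G(23) + D(23) = 46
Step 4: Merge H(26) + (C+(A+I))(31) = 57
Step 5: Merge (G+D)(46) + (H+(C+(A+I)))(57) = 103
Read each symbol's code off the tree from the root (left child = 0, right child = 1).

Codes:
  A: 1110 (length 4)
  I: 1111 (length 4)
  G: 00 (length 2)
  D: 01 (length 2)
  H: 10 (length 2)
  C: 110 (length 3)
Average code length: 255/103 = 2.4757 bits/symbol


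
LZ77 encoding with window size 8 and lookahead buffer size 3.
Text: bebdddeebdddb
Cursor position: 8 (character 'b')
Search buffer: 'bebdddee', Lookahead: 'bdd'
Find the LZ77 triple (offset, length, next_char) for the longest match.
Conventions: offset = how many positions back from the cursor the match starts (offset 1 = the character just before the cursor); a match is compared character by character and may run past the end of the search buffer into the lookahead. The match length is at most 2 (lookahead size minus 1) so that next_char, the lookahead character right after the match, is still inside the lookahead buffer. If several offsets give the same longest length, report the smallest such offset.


Try each offset into the search buffer:
  offset=1 (pos 7, char 'e'): match length 0
  offset=2 (pos 6, char 'e'): match length 0
  offset=3 (pos 5, char 'd'): match length 0
  offset=4 (pos 4, char 'd'): match length 0
  offset=5 (pos 3, char 'd'): match length 0
  offset=6 (pos 2, char 'b'): match length 2
  offset=7 (pos 1, char 'e'): match length 0
  offset=8 (pos 0, char 'b'): match length 1
Longest match has length 2 at offset 6.
next_char = character at position 8 + 2 = 10 -> 'd'

Best match: offset=6, length=2 (matching 'bd' starting at position 2)
LZ77 triple: (6, 2, 'd')


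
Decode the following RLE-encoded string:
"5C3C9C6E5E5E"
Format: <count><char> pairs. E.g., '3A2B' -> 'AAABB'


Expanding each <count><char> pair:
  5C -> 'CCCCC'
  3C -> 'CCC'
  9C -> 'CCCCCCCCC'
  6E -> 'EEEEEE'
  5E -> 'EEEEE'
  5E -> 'EEEEE'

Decoded = CCCCCCCCCCCCCCCCCEEEEEEEEEEEEEEEE


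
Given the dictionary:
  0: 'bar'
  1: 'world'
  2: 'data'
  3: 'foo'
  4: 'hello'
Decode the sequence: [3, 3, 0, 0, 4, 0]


Look up each index in the dictionary:
  3 -> 'foo'
  3 -> 'foo'
  0 -> 'bar'
  0 -> 'bar'
  4 -> 'hello'
  0 -> 'bar'

Decoded: "foo foo bar bar hello bar"


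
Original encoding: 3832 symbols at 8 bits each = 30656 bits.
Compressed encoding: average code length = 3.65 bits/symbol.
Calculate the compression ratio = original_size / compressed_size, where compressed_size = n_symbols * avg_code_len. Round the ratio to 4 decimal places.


original_size = n_symbols * orig_bits = 3832 * 8 = 30656 bits
compressed_size = n_symbols * avg_code_len = 3832 * 3.65 = 13986.8 bits
ratio = original_size / compressed_size = 30656 / 13986.8 = 2.1918

Compression ratio = 2.1918
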